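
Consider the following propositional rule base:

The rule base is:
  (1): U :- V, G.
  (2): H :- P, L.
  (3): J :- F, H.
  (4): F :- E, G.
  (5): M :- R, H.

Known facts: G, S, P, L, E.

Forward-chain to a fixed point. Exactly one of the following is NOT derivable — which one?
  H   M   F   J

Round 1 fires (2), (4), giving H, F.
Round 2 fires (3), giving J.
Derived: J (round 2), H (round 1), F (round 1). M never appears in any round.

M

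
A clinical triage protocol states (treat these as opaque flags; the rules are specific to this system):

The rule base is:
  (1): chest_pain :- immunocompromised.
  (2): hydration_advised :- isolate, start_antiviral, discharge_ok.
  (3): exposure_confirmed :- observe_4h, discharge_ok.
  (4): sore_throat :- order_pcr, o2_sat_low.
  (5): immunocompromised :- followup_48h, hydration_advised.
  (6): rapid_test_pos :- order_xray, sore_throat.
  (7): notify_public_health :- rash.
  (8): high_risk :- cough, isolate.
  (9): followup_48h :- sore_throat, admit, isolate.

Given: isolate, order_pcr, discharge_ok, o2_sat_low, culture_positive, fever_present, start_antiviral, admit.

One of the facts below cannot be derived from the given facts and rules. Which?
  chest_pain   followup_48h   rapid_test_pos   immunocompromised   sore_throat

rapid_test_pos

Round 1 — (2), (4), derive hydration_advised, sore_throat.
Round 2 — (9), derive followup_48h.
Round 3 — (5), derive immunocompromised.
Round 4 — (1), derive chest_pain.
Derived: sore_throat (round 1), chest_pain (round 4), followup_48h (round 2), immunocompromised (round 3). rapid_test_pos never appears in any round.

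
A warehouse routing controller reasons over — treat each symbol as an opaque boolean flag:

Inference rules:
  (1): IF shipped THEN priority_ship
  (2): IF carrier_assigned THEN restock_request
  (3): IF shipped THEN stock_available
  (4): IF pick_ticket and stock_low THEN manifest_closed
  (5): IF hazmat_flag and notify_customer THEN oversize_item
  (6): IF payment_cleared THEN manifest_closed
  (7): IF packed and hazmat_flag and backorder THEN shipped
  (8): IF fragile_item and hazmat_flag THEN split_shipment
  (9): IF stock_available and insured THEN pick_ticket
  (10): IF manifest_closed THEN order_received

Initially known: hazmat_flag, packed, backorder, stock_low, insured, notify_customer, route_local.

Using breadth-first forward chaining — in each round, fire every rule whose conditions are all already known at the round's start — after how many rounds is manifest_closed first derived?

Round 1 — (5), (7), derive oversize_item, shipped.
Round 2 — (1), (3), derive priority_ship, stock_available.
Round 3 — (9), derive pick_ticket.
Round 4 — (4), derive manifest_closed.
manifest_closed first appears in round 4.

4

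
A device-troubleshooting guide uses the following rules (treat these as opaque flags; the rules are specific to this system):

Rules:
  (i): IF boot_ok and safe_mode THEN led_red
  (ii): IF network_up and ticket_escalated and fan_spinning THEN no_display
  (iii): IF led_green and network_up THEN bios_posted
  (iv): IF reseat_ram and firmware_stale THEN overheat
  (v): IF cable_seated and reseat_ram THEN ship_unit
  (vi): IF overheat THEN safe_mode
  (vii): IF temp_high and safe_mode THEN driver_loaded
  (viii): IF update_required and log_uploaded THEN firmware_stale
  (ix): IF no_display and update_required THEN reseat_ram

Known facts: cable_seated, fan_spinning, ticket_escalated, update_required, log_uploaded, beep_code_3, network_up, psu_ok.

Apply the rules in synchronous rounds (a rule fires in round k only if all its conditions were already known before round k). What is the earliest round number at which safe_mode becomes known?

[1] (ii) [IF network_up and ticket_escalated and fan_spinning THEN no_display]; (viii) [IF update_required and log_uploaded THEN firmware_stale]. ⇒ new: no_display, firmware_stale.
[2] (ix) [IF no_display and update_required THEN reseat_ram]. ⇒ new: reseat_ram.
[3] (iv) [IF reseat_ram and firmware_stale THEN overheat]; (v) [IF cable_seated and reseat_ram THEN ship_unit]. ⇒ new: overheat, ship_unit.
[4] (vi) [IF overheat THEN safe_mode]. ⇒ new: safe_mode.
safe_mode first appears in round 4.

4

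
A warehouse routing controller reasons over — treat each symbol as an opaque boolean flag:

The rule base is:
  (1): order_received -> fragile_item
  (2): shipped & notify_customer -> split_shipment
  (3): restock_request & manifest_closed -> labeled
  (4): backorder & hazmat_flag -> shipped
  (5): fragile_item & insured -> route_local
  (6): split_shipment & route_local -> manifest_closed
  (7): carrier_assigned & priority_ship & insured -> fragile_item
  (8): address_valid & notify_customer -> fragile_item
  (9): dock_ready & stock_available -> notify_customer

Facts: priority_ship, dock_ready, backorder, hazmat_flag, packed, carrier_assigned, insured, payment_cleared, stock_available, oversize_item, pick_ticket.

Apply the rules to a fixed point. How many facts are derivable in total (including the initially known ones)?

[1] (4) [backorder & hazmat_flag -> shipped]; (7) [carrier_assigned & priority_ship & insured -> fragile_item]; (9) [dock_ready & stock_available -> notify_customer]. ⇒ new: shipped, fragile_item, notify_customer.
[2] (2) [shipped & notify_customer -> split_shipment]; (5) [fragile_item & insured -> route_local]. ⇒ new: split_shipment, route_local.
[3] (6) [split_shipment & route_local -> manifest_closed]. ⇒ new: manifest_closed.
Closure: {backorder, carrier_assigned, dock_ready, fragile_item, hazmat_flag, insured, manifest_closed, notify_customer, oversize_item, packed, payment_cleared, pick_ticket, priority_ship, route_local, shipped, split_shipment, stock_available} — 17 facts.

17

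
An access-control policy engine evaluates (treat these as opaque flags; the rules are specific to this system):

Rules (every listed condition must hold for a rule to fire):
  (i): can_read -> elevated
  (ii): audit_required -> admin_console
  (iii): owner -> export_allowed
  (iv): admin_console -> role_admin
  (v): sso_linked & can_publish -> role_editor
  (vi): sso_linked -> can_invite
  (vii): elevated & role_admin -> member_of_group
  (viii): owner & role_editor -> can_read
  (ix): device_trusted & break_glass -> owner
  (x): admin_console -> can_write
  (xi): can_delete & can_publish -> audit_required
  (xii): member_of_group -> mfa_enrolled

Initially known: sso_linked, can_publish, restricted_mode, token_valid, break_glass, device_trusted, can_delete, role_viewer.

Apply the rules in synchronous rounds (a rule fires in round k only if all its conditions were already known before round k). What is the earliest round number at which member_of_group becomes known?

4

Round 1: (v) [sso_linked & can_publish -> role_editor]; (vi) [sso_linked -> can_invite]; (ix) [device_trusted & break_glass -> owner]; (xi) [can_delete & can_publish -> audit_required]. Adds role_editor, can_invite, owner, audit_required.
Round 2: (ii) [audit_required -> admin_console]; (iii) [owner -> export_allowed]; (viii) [owner & role_editor -> can_read]. Adds admin_console, export_allowed, can_read.
Round 3: (i) [can_read -> elevated]; (iv) [admin_console -> role_admin]; (x) [admin_console -> can_write]. Adds elevated, role_admin, can_write.
Round 4: (vii) [elevated & role_admin -> member_of_group]. Adds member_of_group.
member_of_group first appears in round 4.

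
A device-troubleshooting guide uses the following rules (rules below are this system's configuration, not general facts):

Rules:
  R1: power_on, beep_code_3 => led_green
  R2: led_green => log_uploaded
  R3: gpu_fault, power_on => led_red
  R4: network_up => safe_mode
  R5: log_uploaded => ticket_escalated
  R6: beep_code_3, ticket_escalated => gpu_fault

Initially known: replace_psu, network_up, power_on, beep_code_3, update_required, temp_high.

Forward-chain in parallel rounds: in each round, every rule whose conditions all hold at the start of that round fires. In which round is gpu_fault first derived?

[1] R1 [power_on, beep_code_3 => led_green]; R4 [network_up => safe_mode]. ⇒ new: led_green, safe_mode.
[2] R2 [led_green => log_uploaded]. ⇒ new: log_uploaded.
[3] R5 [log_uploaded => ticket_escalated]. ⇒ new: ticket_escalated.
[4] R6 [beep_code_3, ticket_escalated => gpu_fault]. ⇒ new: gpu_fault.
gpu_fault first appears in round 4.

4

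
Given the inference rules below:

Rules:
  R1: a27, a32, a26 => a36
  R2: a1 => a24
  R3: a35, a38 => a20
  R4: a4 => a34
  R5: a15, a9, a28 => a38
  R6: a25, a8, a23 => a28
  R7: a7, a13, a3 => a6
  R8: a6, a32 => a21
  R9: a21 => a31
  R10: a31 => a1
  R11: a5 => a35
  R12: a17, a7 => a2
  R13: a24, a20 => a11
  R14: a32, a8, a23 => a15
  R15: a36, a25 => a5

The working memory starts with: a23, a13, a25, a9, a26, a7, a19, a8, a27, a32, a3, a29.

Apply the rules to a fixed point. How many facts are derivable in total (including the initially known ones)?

25

[1] R1 [a27, a32, a26 => a36]; R6 [a25, a8, a23 => a28]; R7 [a7, a13, a3 => a6]; R14 [a32, a8, a23 => a15]. ⇒ new: a36, a28, a6, a15.
[2] R5 [a15, a9, a28 => a38]; R8 [a6, a32 => a21]; R15 [a36, a25 => a5]. ⇒ new: a38, a21, a5.
[3] R9 [a21 => a31]; R11 [a5 => a35]. ⇒ new: a31, a35.
[4] R3 [a35, a38 => a20]; R10 [a31 => a1]. ⇒ new: a20, a1.
[5] R2 [a1 => a24]. ⇒ new: a24.
[6] R13 [a24, a20 => a11]. ⇒ new: a11.
Closure: {a1, a11, a13, a15, a19, a20, a21, a23, a24, a25, a26, a27, a28, a29, a3, a31, a32, a35, a36, a38, a5, a6, a7, a8, a9} — 25 facts.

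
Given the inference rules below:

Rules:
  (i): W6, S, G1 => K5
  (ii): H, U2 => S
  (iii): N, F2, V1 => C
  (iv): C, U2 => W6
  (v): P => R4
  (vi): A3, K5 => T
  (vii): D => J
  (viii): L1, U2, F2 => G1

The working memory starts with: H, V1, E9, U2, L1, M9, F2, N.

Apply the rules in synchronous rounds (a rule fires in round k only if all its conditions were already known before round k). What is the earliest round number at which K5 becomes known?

3

Round 1: (ii) [H, U2 => S]; (iii) [N, F2, V1 => C]; (viii) [L1, U2, F2 => G1]. New: S, C, G1.
Round 2: (iv) [C, U2 => W6]. New: W6.
Round 3: (i) [W6, S, G1 => K5]. New: K5.
K5 first appears in round 3.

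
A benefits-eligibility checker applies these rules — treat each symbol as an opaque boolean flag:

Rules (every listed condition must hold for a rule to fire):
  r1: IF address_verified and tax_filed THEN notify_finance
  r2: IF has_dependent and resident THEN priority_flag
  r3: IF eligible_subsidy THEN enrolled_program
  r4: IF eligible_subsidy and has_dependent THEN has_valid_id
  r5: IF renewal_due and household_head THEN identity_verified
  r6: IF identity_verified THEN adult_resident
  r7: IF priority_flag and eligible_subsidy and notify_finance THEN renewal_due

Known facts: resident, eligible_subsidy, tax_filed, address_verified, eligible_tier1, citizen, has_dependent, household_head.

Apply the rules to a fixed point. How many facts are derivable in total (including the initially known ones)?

15

Round 1 fires r1, r2, r3, r4, giving notify_finance, priority_flag, enrolled_program, has_valid_id.
Round 2 fires r7, giving renewal_due.
Round 3 fires r5, giving identity_verified.
Round 4 fires r6, giving adult_resident.
Closure: {address_verified, adult_resident, citizen, eligible_subsidy, eligible_tier1, enrolled_program, has_dependent, has_valid_id, household_head, identity_verified, notify_finance, priority_flag, renewal_due, resident, tax_filed} — 15 facts.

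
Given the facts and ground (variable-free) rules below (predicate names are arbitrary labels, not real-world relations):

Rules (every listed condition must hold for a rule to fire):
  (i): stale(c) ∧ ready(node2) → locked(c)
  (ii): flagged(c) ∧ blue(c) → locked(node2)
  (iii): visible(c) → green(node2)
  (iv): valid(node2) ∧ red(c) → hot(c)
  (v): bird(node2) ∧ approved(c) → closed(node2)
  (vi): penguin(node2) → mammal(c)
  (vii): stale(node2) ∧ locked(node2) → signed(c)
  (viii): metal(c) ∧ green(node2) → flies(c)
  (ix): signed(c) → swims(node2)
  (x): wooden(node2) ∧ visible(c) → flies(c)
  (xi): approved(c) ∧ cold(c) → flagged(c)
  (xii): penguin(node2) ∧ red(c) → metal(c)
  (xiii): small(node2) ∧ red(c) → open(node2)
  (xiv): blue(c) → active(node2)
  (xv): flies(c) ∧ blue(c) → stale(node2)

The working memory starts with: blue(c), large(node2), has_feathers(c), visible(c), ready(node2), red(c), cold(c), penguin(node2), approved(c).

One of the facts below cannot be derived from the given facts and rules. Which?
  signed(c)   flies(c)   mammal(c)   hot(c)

[1] (iii) [visible(c) → green(node2)]; (vi) [penguin(node2) → mammal(c)]; (xi) [approved(c) ∧ cold(c) → flagged(c)]; (xii) [penguin(node2) ∧ red(c) → metal(c)]; (xiv) [blue(c) → active(node2)]. ⇒ new: green(node2), mammal(c), flagged(c), metal(c), active(node2).
[2] (ii) [flagged(c) ∧ blue(c) → locked(node2)]; (viii) [metal(c) ∧ green(node2) → flies(c)]. ⇒ new: locked(node2), flies(c).
[3] (xv) [flies(c) ∧ blue(c) → stale(node2)]. ⇒ new: stale(node2).
[4] (vii) [stale(node2) ∧ locked(node2) → signed(c)]. ⇒ new: signed(c).
[5] (ix) [signed(c) → swims(node2)]. ⇒ new: swims(node2).
Derived: signed(c) (round 4), flies(c) (round 2), mammal(c) (round 1). hot(c) never appears in any round.

hot(c)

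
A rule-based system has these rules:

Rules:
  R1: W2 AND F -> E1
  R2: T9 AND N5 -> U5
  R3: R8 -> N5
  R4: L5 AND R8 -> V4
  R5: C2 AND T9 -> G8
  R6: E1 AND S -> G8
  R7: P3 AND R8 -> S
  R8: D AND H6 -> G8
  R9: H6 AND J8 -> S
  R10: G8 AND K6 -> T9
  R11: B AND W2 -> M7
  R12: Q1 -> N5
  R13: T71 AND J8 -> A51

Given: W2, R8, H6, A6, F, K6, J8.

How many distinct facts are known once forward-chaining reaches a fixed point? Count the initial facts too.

13

Round 1: R1 [W2 AND F -> E1]; R3 [R8 -> N5]; R9 [H6 AND J8 -> S]. New: E1, N5, S.
Round 2: R6 [E1 AND S -> G8]. New: G8.
Round 3: R10 [G8 AND K6 -> T9]. New: T9.
Round 4: R2 [T9 AND N5 -> U5]. New: U5.
Closure: {A6, E1, F, G8, H6, J8, K6, N5, R8, S, T9, U5, W2} — 13 facts.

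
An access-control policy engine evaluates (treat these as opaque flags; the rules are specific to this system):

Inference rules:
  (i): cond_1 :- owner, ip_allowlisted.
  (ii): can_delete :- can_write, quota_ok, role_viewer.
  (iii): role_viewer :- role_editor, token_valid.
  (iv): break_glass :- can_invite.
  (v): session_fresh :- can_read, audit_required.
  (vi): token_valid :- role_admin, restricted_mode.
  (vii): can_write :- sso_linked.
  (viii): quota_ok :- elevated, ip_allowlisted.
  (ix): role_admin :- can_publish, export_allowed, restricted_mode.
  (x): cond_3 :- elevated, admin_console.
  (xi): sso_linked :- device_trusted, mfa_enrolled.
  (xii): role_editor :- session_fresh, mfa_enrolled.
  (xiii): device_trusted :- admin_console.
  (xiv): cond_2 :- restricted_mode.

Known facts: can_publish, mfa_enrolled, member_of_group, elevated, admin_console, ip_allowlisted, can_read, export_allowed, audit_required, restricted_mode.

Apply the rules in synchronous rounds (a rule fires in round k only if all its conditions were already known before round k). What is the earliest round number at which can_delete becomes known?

Round 1: (v) [session_fresh :- can_read, audit_required.]; (viii) [quota_ok :- elevated, ip_allowlisted.]; (ix) [role_admin :- can_publish, export_allowed, restricted_mode.]; (x) [cond_3 :- elevated, admin_console.]; (xiii) [device_trusted :- admin_console.]; (xiv) [cond_2 :- restricted_mode.]. New: session_fresh, quota_ok, role_admin, cond_3, device_trusted, cond_2.
Round 2: (vi) [token_valid :- role_admin, restricted_mode.]; (xi) [sso_linked :- device_trusted, mfa_enrolled.]; (xii) [role_editor :- session_fresh, mfa_enrolled.]. New: token_valid, sso_linked, role_editor.
Round 3: (iii) [role_viewer :- role_editor, token_valid.]; (vii) [can_write :- sso_linked.]. New: role_viewer, can_write.
Round 4: (ii) [can_delete :- can_write, quota_ok, role_viewer.]. New: can_delete.
can_delete first appears in round 4.

4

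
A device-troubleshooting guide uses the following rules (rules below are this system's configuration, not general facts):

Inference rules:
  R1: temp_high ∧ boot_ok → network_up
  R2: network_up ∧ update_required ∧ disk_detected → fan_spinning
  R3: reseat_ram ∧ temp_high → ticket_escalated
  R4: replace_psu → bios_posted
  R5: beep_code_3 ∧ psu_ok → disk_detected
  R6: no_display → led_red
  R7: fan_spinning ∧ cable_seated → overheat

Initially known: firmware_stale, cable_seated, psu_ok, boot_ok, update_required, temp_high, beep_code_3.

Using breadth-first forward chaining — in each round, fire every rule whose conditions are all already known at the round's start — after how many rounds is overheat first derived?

Round 1 — R1, R5, derive network_up, disk_detected.
Round 2 — R2, derive fan_spinning.
Round 3 — R7, derive overheat.
overheat first appears in round 3.

3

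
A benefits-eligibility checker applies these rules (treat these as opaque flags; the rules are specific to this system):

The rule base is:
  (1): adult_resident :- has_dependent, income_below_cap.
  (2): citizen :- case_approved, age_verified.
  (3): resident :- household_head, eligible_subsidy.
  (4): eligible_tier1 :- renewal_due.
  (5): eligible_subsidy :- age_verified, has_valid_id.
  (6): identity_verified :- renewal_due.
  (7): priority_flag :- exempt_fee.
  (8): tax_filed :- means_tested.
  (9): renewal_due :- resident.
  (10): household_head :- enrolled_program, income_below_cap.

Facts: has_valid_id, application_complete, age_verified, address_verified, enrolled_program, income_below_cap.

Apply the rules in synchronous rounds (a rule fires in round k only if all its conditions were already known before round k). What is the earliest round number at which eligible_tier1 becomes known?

4

Round 1 — (5), (10), derive eligible_subsidy, household_head.
Round 2 — (3), derive resident.
Round 3 — (9), derive renewal_due.
Round 4 — (4), (6), derive eligible_tier1, identity_verified.
eligible_tier1 first appears in round 4.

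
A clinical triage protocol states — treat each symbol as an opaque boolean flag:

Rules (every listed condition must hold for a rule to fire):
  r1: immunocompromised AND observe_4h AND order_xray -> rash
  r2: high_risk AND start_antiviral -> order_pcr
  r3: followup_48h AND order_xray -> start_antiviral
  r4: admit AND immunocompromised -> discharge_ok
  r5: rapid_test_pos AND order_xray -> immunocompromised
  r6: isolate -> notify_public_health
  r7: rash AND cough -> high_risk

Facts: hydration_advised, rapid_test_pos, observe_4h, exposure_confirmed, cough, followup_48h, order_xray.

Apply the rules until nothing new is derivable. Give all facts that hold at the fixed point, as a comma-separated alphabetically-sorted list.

[1] r3 [followup_48h AND order_xray -> start_antiviral]; r5 [rapid_test_pos AND order_xray -> immunocompromised]. ⇒ new: start_antiviral, immunocompromised.
[2] r1 [immunocompromised AND observe_4h AND order_xray -> rash]. ⇒ new: rash.
[3] r7 [rash AND cough -> high_risk]. ⇒ new: high_risk.
[4] r2 [high_risk AND start_antiviral -> order_pcr]. ⇒ new: order_pcr.

cough, exposure_confirmed, followup_48h, high_risk, hydration_advised, immunocompromised, observe_4h, order_pcr, order_xray, rapid_test_pos, rash, start_antiviral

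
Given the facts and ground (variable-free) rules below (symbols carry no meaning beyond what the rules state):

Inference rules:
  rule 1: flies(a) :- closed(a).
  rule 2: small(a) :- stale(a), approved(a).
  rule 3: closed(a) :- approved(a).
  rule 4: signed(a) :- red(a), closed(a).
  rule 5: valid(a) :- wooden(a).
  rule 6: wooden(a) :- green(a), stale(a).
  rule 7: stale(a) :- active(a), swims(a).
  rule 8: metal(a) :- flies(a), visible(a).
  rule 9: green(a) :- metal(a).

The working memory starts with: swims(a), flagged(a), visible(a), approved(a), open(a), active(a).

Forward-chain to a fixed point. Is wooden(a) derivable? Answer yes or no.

Round 1: rule 3 [closed(a) :- approved(a).]; rule 7 [stale(a) :- active(a), swims(a).]. New: closed(a), stale(a).
Round 2: rule 1 [flies(a) :- closed(a).]; rule 2 [small(a) :- stale(a), approved(a).]. New: flies(a), small(a).
Round 3: rule 8 [metal(a) :- flies(a), visible(a).]. New: metal(a).
Round 4: rule 9 [green(a) :- metal(a).]. New: green(a).
Round 5: rule 6 [wooden(a) :- green(a), stale(a).]. New: wooden(a).
Round 6: rule 5 [valid(a) :- wooden(a).]. New: valid(a).
wooden(a) appears in round 5, so it is derivable.

yes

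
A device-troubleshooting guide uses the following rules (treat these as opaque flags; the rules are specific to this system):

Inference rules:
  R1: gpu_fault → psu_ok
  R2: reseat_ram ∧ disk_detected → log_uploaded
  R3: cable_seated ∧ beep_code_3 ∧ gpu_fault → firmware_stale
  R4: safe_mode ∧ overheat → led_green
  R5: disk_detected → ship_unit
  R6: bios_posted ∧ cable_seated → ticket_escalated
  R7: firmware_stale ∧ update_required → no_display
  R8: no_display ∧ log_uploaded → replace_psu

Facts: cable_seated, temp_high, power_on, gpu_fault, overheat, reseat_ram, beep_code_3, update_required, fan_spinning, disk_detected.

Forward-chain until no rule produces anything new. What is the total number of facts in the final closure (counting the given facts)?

16

Round 1 fires R1, R2, R3, R5, giving psu_ok, log_uploaded, firmware_stale, ship_unit.
Round 2 fires R7, giving no_display.
Round 3 fires R8, giving replace_psu.
Closure: {beep_code_3, cable_seated, disk_detected, fan_spinning, firmware_stale, gpu_fault, log_uploaded, no_display, overheat, power_on, psu_ok, replace_psu, reseat_ram, ship_unit, temp_high, update_required} — 16 facts.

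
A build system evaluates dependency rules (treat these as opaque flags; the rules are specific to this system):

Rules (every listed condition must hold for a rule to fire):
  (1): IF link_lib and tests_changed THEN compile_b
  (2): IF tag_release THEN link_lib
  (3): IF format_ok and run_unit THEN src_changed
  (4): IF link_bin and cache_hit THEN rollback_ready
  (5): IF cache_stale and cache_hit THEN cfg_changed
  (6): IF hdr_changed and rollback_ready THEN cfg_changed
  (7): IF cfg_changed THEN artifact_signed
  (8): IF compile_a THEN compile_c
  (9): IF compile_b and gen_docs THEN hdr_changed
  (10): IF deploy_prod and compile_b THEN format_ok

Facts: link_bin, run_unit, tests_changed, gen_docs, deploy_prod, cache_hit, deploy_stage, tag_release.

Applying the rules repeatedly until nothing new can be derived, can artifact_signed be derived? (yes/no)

yes

Round 1: (2) [IF tag_release THEN link_lib]; (4) [IF link_bin and cache_hit THEN rollback_ready]. New: link_lib, rollback_ready.
Round 2: (1) [IF link_lib and tests_changed THEN compile_b]. New: compile_b.
Round 3: (9) [IF compile_b and gen_docs THEN hdr_changed]; (10) [IF deploy_prod and compile_b THEN format_ok]. New: hdr_changed, format_ok.
Round 4: (3) [IF format_ok and run_unit THEN src_changed]; (6) [IF hdr_changed and rollback_ready THEN cfg_changed]. New: src_changed, cfg_changed.
Round 5: (7) [IF cfg_changed THEN artifact_signed]. New: artifact_signed.
artifact_signed appears in round 5, so it is derivable.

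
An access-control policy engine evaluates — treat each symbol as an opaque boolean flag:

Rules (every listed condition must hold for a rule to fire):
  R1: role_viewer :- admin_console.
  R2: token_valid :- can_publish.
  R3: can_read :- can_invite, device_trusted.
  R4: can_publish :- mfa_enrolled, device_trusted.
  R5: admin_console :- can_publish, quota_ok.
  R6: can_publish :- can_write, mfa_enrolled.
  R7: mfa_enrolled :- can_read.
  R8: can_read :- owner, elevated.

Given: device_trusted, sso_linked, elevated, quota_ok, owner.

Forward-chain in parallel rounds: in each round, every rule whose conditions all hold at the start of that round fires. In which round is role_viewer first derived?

Round 1 fires R8, giving can_read.
Round 2 fires R7, giving mfa_enrolled.
Round 3 fires R4, giving can_publish.
Round 4 fires R2, R5, giving token_valid, admin_console.
Round 5 fires R1, giving role_viewer.
role_viewer first appears in round 5.

5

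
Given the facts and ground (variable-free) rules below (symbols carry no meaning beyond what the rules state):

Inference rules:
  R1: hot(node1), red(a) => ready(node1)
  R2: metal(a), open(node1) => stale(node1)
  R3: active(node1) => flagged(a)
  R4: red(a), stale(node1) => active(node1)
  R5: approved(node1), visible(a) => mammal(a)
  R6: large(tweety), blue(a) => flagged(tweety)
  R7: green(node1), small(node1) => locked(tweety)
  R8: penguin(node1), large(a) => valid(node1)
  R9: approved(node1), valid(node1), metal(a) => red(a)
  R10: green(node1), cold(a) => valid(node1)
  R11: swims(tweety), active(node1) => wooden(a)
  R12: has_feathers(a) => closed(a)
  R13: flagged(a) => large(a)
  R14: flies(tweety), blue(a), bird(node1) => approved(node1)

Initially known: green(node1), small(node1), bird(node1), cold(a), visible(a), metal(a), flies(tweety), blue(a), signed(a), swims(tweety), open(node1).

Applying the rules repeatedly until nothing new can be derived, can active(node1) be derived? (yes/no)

yes

Round 1: R2 [metal(a), open(node1) => stale(node1)]; R7 [green(node1), small(node1) => locked(tweety)]; R10 [green(node1), cold(a) => valid(node1)]; R14 [flies(tweety), blue(a), bird(node1) => approved(node1)]. Adds stale(node1), locked(tweety), valid(node1), approved(node1).
Round 2: R5 [approved(node1), visible(a) => mammal(a)]; R9 [approved(node1), valid(node1), metal(a) => red(a)]. Adds mammal(a), red(a).
Round 3: R4 [red(a), stale(node1) => active(node1)]. Adds active(node1).
Round 4: R3 [active(node1) => flagged(a)]; R11 [swims(tweety), active(node1) => wooden(a)]. Adds flagged(a), wooden(a).
Round 5: R13 [flagged(a) => large(a)]. Adds large(a).
active(node1) appears in round 3, so it is derivable.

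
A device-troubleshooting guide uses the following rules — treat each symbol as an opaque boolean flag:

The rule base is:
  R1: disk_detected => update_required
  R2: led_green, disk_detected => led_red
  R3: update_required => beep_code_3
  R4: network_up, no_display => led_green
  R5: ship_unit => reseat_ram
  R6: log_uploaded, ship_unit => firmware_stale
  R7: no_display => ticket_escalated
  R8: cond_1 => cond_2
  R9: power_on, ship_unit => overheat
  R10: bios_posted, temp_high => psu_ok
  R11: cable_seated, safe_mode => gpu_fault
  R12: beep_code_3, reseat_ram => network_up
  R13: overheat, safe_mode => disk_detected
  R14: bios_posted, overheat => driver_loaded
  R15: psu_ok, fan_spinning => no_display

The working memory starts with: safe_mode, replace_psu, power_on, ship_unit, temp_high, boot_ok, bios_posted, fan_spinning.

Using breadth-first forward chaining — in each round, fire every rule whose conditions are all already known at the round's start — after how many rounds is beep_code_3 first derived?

Round 1: R5 [ship_unit => reseat_ram]; R9 [power_on, ship_unit => overheat]; R10 [bios_posted, temp_high => psu_ok]. New: reseat_ram, overheat, psu_ok.
Round 2: R13 [overheat, safe_mode => disk_detected]; R14 [bios_posted, overheat => driver_loaded]; R15 [psu_ok, fan_spinning => no_display]. New: disk_detected, driver_loaded, no_display.
Round 3: R1 [disk_detected => update_required]; R7 [no_display => ticket_escalated]. New: update_required, ticket_escalated.
Round 4: R3 [update_required => beep_code_3]. New: beep_code_3.
beep_code_3 first appears in round 4.

4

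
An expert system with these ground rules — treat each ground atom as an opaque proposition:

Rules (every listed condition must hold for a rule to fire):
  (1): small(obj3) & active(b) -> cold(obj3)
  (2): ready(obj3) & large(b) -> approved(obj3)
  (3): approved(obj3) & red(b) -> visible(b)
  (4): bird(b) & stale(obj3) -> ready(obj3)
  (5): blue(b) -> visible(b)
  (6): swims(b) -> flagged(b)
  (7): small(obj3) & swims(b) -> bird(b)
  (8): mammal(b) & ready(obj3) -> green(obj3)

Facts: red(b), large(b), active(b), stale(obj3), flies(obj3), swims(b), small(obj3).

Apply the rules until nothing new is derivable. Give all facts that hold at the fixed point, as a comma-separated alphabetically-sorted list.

active(b), approved(obj3), bird(b), cold(obj3), flagged(b), flies(obj3), large(b), ready(obj3), red(b), small(obj3), stale(obj3), swims(b), visible(b)

Round 1 fires (1), (6), (7), giving cold(obj3), flagged(b), bird(b).
Round 2 fires (4), giving ready(obj3).
Round 3 fires (2), giving approved(obj3).
Round 4 fires (3), giving visible(b).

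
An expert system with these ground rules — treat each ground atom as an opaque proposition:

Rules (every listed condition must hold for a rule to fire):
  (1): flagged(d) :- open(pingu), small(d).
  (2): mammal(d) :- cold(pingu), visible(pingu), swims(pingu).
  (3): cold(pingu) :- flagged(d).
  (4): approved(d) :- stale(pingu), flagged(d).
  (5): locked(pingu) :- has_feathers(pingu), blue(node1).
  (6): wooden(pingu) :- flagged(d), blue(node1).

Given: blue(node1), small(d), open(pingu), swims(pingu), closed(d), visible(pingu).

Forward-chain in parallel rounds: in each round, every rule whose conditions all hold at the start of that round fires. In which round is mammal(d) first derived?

3

Round 1: (1) [flagged(d) :- open(pingu), small(d).]. New: flagged(d).
Round 2: (3) [cold(pingu) :- flagged(d).]; (6) [wooden(pingu) :- flagged(d), blue(node1).]. New: cold(pingu), wooden(pingu).
Round 3: (2) [mammal(d) :- cold(pingu), visible(pingu), swims(pingu).]. New: mammal(d).
mammal(d) first appears in round 3.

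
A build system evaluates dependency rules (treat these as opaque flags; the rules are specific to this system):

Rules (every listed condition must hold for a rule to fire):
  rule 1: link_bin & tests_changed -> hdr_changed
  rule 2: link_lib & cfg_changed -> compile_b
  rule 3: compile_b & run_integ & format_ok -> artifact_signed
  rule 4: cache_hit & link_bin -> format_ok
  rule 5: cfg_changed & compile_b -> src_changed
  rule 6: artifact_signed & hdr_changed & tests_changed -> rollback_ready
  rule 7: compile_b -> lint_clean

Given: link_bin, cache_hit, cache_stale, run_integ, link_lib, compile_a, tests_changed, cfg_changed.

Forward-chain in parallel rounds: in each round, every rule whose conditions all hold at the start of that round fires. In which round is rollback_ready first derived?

Round 1 — rule 1, rule 2, rule 4, derive hdr_changed, compile_b, format_ok.
Round 2 — rule 3, rule 5, rule 7, derive artifact_signed, src_changed, lint_clean.
Round 3 — rule 6, derive rollback_ready.
rollback_ready first appears in round 3.

3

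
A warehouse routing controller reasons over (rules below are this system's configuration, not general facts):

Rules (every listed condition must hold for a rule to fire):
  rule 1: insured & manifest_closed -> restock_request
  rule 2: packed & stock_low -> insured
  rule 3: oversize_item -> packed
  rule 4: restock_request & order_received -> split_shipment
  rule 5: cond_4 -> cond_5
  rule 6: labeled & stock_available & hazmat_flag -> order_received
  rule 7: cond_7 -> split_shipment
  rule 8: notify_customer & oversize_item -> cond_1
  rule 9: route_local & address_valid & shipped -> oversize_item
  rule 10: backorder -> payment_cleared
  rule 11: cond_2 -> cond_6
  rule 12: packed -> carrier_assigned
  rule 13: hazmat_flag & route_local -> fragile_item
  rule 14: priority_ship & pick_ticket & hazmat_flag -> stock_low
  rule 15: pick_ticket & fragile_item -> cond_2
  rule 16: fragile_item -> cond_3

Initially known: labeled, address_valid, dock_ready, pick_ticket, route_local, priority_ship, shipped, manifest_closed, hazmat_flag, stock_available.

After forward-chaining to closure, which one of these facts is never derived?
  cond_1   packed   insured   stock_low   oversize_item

cond_1

Round 1 — rule 6, rule 9, rule 13, rule 14, derive order_received, oversize_item, fragile_item, stock_low.
Round 2 — rule 3, rule 15, rule 16, derive packed, cond_2, cond_3.
Round 3 — rule 2, rule 11, rule 12, derive insured, cond_6, carrier_assigned.
Round 4 — rule 1, derive restock_request.
Round 5 — rule 4, derive split_shipment.
Derived: insured (round 3), packed (round 2), stock_low (round 1), oversize_item (round 1). cond_1 never appears in any round.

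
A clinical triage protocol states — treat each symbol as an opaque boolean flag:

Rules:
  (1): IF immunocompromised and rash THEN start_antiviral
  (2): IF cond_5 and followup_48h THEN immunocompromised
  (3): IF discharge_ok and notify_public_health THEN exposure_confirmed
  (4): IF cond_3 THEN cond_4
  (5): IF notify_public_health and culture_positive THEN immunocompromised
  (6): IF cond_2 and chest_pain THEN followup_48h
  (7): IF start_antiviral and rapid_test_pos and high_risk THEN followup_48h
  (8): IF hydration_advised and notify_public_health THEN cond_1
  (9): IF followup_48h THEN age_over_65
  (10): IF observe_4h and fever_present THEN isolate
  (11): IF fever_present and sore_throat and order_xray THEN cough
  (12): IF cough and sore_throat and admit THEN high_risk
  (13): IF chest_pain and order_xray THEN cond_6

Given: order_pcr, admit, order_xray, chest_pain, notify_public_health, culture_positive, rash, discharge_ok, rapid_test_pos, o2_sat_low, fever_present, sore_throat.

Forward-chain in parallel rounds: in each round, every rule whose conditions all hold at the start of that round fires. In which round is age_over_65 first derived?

Round 1 fires (3), (5), (11), (13), giving exposure_confirmed, immunocompromised, cough, cond_6.
Round 2 fires (1), (12), giving start_antiviral, high_risk.
Round 3 fires (7), giving followup_48h.
Round 4 fires (9), giving age_over_65.
age_over_65 first appears in round 4.

4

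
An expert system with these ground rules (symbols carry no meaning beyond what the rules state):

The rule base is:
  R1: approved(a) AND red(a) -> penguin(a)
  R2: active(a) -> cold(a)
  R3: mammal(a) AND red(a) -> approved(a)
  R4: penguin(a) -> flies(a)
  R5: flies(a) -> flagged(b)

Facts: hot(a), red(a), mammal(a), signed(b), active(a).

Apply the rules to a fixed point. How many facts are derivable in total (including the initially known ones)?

Round 1 fires R2, R3, giving cold(a), approved(a).
Round 2 fires R1, giving penguin(a).
Round 3 fires R4, giving flies(a).
Round 4 fires R5, giving flagged(b).
Closure: {active(a), approved(a), cold(a), flagged(b), flies(a), hot(a), mammal(a), penguin(a), red(a), signed(b)} — 10 facts.

10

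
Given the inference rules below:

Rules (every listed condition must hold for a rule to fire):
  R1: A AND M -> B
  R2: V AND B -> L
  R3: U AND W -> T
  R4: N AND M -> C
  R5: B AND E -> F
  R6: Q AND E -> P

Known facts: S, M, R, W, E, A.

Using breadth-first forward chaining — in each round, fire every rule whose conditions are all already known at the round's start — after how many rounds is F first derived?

2

Round 1 — R1, derive B.
Round 2 — R5, derive F.
F first appears in round 2.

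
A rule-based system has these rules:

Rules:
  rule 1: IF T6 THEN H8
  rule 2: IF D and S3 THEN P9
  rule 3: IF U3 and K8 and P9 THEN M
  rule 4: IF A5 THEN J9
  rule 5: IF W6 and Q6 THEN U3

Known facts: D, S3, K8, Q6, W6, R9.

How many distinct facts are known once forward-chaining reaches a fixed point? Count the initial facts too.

Round 1 — rule 2, rule 5, derive P9, U3.
Round 2 — rule 3, derive M.
Closure: {D, K8, M, P9, Q6, R9, S3, U3, W6} — 9 facts.

9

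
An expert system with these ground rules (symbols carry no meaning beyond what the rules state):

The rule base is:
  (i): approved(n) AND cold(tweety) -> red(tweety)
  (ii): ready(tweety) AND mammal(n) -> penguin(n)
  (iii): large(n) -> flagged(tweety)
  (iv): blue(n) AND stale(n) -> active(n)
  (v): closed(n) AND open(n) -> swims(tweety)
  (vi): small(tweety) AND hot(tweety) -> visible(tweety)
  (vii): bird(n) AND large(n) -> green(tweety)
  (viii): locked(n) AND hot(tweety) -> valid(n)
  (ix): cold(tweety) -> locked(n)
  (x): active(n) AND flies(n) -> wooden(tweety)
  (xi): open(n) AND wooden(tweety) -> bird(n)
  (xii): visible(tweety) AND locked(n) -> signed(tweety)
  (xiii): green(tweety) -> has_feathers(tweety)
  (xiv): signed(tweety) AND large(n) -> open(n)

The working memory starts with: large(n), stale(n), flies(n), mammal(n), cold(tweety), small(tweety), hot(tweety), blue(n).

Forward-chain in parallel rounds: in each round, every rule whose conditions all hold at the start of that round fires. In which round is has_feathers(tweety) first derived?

6

Round 1 fires (iii), (iv), (vi), (ix), giving flagged(tweety), active(n), visible(tweety), locked(n).
Round 2 fires (viii), (x), (xii), giving valid(n), wooden(tweety), signed(tweety).
Round 3 fires (xiv), giving open(n).
Round 4 fires (xi), giving bird(n).
Round 5 fires (vii), giving green(tweety).
Round 6 fires (xiii), giving has_feathers(tweety).
has_feathers(tweety) first appears in round 6.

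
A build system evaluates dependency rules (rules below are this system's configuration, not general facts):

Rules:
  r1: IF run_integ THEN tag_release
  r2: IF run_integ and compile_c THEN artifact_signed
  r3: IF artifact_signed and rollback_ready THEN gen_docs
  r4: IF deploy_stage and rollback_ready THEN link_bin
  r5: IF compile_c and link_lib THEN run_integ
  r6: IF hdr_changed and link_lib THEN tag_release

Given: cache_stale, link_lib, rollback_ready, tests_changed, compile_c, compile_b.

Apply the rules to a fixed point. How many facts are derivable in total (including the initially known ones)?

Round 1 fires r5, giving run_integ.
Round 2 fires r1, r2, giving tag_release, artifact_signed.
Round 3 fires r3, giving gen_docs.
Closure: {artifact_signed, cache_stale, compile_b, compile_c, gen_docs, link_lib, rollback_ready, run_integ, tag_release, tests_changed} — 10 facts.

10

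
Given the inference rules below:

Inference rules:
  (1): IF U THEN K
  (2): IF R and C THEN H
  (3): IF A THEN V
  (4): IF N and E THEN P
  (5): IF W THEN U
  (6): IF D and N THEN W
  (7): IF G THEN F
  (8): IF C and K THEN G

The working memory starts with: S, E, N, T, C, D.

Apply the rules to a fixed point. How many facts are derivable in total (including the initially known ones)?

12

Round 1: (4) [IF N and E THEN P]; (6) [IF D and N THEN W]. New: P, W.
Round 2: (5) [IF W THEN U]. New: U.
Round 3: (1) [IF U THEN K]. New: K.
Round 4: (8) [IF C and K THEN G]. New: G.
Round 5: (7) [IF G THEN F]. New: F.
Closure: {C, D, E, F, G, K, N, P, S, T, U, W} — 12 facts.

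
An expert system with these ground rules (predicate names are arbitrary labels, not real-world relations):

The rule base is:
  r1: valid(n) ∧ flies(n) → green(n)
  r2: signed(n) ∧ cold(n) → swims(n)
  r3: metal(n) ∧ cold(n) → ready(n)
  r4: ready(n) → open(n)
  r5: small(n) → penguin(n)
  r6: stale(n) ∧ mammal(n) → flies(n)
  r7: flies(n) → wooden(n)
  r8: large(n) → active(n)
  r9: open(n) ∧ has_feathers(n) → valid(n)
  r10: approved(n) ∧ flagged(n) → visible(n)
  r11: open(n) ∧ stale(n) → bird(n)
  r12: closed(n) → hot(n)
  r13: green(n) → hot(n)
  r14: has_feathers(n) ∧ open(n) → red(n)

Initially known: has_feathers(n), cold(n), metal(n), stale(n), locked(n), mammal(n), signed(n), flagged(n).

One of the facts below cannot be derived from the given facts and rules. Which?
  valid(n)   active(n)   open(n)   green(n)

active(n)

Round 1: r2 [signed(n) ∧ cold(n) → swims(n)]; r3 [metal(n) ∧ cold(n) → ready(n)]; r6 [stale(n) ∧ mammal(n) → flies(n)]. New: swims(n), ready(n), flies(n).
Round 2: r4 [ready(n) → open(n)]; r7 [flies(n) → wooden(n)]. New: open(n), wooden(n).
Round 3: r9 [open(n) ∧ has_feathers(n) → valid(n)]; r11 [open(n) ∧ stale(n) → bird(n)]; r14 [has_feathers(n) ∧ open(n) → red(n)]. New: valid(n), bird(n), red(n).
Round 4: r1 [valid(n) ∧ flies(n) → green(n)]. New: green(n).
Round 5: r13 [green(n) → hot(n)]. New: hot(n).
Derived: green(n) (round 4), open(n) (round 2), valid(n) (round 3). active(n) never appears in any round.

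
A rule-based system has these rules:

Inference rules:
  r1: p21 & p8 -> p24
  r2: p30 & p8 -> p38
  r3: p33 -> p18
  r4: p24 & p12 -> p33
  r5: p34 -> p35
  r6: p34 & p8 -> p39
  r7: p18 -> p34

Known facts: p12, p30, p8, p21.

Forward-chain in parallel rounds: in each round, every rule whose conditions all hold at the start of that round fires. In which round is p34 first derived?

4

Round 1 fires r1, r2, giving p24, p38.
Round 2 fires r4, giving p33.
Round 3 fires r3, giving p18.
Round 4 fires r7, giving p34.
p34 first appears in round 4.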